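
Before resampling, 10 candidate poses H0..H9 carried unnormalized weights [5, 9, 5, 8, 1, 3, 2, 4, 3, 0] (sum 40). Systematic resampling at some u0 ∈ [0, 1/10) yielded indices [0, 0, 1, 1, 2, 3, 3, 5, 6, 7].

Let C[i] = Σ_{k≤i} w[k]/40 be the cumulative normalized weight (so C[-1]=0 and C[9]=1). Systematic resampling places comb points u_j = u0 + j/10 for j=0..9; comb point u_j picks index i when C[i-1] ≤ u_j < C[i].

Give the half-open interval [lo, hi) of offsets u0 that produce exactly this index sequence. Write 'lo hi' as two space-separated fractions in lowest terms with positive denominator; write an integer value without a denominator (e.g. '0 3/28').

C = [1/8, 7/20, 19/40, 27/40, 7/10, 31/40, 33/40, 37/40, 1, 1]
j=0 picked index 0: u0 ∈ [0, 1/8)
j=1 picked index 0: u0 ∈ [-1/10, 1/40)
j=2 picked index 1: u0 ∈ [-3/40, 3/20)
j=3 picked index 1: u0 ∈ [-7/40, 1/20)
j=4 picked index 2: u0 ∈ [-1/20, 3/40)
j=5 picked index 3: u0 ∈ [-1/40, 7/40)
j=6 picked index 3: u0 ∈ [-1/8, 3/40)
j=7 picked index 5: u0 ∈ [0, 3/40)
j=8 picked index 6: u0 ∈ [-1/40, 1/40)
j=9 picked index 7: u0 ∈ [-3/40, 1/40)
intersection: [0, 1/40)

0 1/40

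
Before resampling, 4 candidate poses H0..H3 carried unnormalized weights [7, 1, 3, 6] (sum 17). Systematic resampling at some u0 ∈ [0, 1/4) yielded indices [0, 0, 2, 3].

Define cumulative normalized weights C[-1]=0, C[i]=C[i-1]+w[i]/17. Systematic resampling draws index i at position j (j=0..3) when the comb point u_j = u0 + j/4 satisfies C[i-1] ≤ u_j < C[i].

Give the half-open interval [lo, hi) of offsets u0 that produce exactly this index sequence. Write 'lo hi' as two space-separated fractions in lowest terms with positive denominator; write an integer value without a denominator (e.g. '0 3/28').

C = [7/17, 8/17, 11/17, 1]
j=0 picked index 0: u0 ∈ [0, 7/17)
j=1 picked index 0: u0 ∈ [-1/4, 11/68)
j=2 picked index 2: u0 ∈ [-1/34, 5/34)
j=3 picked index 3: u0 ∈ [-7/68, 1/4)
intersection: [0, 5/34)

0 5/34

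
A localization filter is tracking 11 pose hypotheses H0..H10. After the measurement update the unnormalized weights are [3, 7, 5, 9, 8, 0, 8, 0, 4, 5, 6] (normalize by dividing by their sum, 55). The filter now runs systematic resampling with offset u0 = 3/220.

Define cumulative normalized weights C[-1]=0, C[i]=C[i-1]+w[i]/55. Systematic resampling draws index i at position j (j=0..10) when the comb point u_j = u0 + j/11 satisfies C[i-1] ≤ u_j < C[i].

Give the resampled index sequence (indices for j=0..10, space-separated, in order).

0 1 2 3 3 4 4 6 8 9 10

C = [3/55, 2/11, 3/11, 24/55, 32/55, 32/55, 8/11, 8/11, 4/5, 49/55, 1]
j=0: u_0=3/220 ∈ [0, 3/55) → index 0
j=1: u_1=23/220 ∈ [3/55, 2/11) → index 1
j=2: u_2=43/220 ∈ [2/11, 3/11) → index 2
j=3: u_3=63/220 ∈ [3/11, 24/55) → index 3
j=4: u_4=83/220 ∈ [3/11, 24/55) → index 3
j=5: u_5=103/220 ∈ [24/55, 32/55) → index 4
j=6: u_6=123/220 ∈ [24/55, 32/55) → index 4
j=7: u_7=13/20 ∈ [32/55, 8/11) → index 6
j=8: u_8=163/220 ∈ [8/11, 4/5) → index 8
j=9: u_9=183/220 ∈ [4/5, 49/55) → index 9
j=10: u_10=203/220 ∈ [49/55, 1) → index 10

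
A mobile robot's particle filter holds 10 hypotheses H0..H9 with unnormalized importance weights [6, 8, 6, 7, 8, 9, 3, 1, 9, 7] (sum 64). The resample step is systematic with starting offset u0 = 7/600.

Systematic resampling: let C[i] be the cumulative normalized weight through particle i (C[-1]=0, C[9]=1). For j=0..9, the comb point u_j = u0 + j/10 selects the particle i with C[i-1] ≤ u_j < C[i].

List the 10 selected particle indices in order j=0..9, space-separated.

C = [3/32, 7/32, 5/16, 27/64, 35/64, 11/16, 47/64, 3/4, 57/64, 1]
j=0: u_0=7/600 ∈ [0, 3/32) → index 0
j=1: u_1=67/600 ∈ [3/32, 7/32) → index 1
j=2: u_2=127/600 ∈ [3/32, 7/32) → index 1
j=3: u_3=187/600 ∈ [7/32, 5/16) → index 2
j=4: u_4=247/600 ∈ [5/16, 27/64) → index 3
j=5: u_5=307/600 ∈ [27/64, 35/64) → index 4
j=6: u_6=367/600 ∈ [35/64, 11/16) → index 5
j=7: u_7=427/600 ∈ [11/16, 47/64) → index 6
j=8: u_8=487/600 ∈ [3/4, 57/64) → index 8
j=9: u_9=547/600 ∈ [57/64, 1) → index 9

0 1 1 2 3 4 5 6 8 9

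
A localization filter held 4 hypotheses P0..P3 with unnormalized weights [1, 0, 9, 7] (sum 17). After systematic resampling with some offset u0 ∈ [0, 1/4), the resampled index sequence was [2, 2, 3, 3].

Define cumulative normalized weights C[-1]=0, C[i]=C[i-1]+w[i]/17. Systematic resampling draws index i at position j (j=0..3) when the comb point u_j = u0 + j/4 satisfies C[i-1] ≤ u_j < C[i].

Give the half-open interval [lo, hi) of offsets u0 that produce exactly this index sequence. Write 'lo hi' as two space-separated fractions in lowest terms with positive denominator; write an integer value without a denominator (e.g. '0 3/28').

3/34 1/4

C = [1/17, 1/17, 10/17, 1]
j=0 picked index 2: u0 ∈ [1/17, 10/17)
j=1 picked index 2: u0 ∈ [-13/68, 23/68)
j=2 picked index 3: u0 ∈ [3/34, 1/2)
j=3 picked index 3: u0 ∈ [-11/68, 1/4)
intersection: [3/34, 1/4)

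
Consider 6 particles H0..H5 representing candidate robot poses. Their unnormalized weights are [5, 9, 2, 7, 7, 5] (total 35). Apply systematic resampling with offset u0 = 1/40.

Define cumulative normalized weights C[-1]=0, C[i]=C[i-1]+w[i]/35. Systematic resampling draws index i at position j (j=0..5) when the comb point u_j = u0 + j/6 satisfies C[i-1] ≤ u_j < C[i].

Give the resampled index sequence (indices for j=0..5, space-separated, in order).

0 1 1 3 4 5

C = [1/7, 2/5, 16/35, 23/35, 6/7, 1]
j=0: u_0=1/40 ∈ [0, 1/7) → index 0
j=1: u_1=23/120 ∈ [1/7, 2/5) → index 1
j=2: u_2=43/120 ∈ [1/7, 2/5) → index 1
j=3: u_3=21/40 ∈ [16/35, 23/35) → index 3
j=4: u_4=83/120 ∈ [23/35, 6/7) → index 4
j=5: u_5=103/120 ∈ [6/7, 1) → index 5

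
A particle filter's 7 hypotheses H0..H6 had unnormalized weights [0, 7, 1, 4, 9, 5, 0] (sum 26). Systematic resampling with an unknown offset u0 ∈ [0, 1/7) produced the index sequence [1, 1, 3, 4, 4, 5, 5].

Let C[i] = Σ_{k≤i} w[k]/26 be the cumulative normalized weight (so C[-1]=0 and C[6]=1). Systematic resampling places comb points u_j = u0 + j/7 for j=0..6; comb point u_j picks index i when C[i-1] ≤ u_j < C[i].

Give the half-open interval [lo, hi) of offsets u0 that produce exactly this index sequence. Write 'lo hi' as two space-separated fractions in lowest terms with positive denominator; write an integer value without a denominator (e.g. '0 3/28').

17/182 23/182

C = [0, 7/26, 4/13, 6/13, 21/26, 1, 1]
j=0 picked index 1: u0 ∈ [0, 7/26)
j=1 picked index 1: u0 ∈ [-1/7, 23/182)
j=2 picked index 3: u0 ∈ [2/91, 16/91)
j=3 picked index 4: u0 ∈ [3/91, 69/182)
j=4 picked index 4: u0 ∈ [-10/91, 43/182)
j=5 picked index 5: u0 ∈ [17/182, 2/7)
j=6 picked index 5: u0 ∈ [-9/182, 1/7)
intersection: [17/182, 23/182)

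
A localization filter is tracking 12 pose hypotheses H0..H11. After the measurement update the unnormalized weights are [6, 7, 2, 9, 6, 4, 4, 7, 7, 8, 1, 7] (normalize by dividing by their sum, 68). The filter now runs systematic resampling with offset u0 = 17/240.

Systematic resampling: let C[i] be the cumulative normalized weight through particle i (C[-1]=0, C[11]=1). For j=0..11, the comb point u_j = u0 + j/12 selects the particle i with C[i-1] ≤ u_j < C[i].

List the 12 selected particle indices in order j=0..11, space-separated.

0 1 3 3 4 5 7 7 8 9 11 11

C = [3/34, 13/68, 15/68, 6/17, 15/34, 1/2, 19/34, 45/68, 13/17, 15/17, 61/68, 1]
j=0: u_0=17/240 ∈ [0, 3/34) → index 0
j=1: u_1=37/240 ∈ [3/34, 13/68) → index 1
j=2: u_2=19/80 ∈ [15/68, 6/17) → index 3
j=3: u_3=77/240 ∈ [15/68, 6/17) → index 3
j=4: u_4=97/240 ∈ [6/17, 15/34) → index 4
j=5: u_5=39/80 ∈ [15/34, 1/2) → index 5
j=6: u_6=137/240 ∈ [19/34, 45/68) → index 7
j=7: u_7=157/240 ∈ [19/34, 45/68) → index 7
j=8: u_8=59/80 ∈ [45/68, 13/17) → index 8
j=9: u_9=197/240 ∈ [13/17, 15/17) → index 9
j=10: u_10=217/240 ∈ [61/68, 1) → index 11
j=11: u_11=79/80 ∈ [61/68, 1) → index 11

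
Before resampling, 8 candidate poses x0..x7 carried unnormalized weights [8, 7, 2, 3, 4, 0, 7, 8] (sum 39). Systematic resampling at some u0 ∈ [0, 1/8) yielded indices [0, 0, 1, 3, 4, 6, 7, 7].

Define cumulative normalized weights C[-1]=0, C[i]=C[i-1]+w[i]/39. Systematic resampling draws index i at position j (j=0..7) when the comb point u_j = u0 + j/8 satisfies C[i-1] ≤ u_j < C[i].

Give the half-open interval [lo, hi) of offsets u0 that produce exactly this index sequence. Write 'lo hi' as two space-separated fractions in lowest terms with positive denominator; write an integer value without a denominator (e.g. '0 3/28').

19/312 25/312

C = [8/39, 5/13, 17/39, 20/39, 8/13, 8/13, 31/39, 1]
j=0 picked index 0: u0 ∈ [0, 8/39)
j=1 picked index 0: u0 ∈ [-1/8, 25/312)
j=2 picked index 1: u0 ∈ [-7/156, 7/52)
j=3 picked index 3: u0 ∈ [19/312, 43/312)
j=4 picked index 4: u0 ∈ [1/78, 3/26)
j=5 picked index 6: u0 ∈ [-1/104, 53/312)
j=6 picked index 7: u0 ∈ [7/156, 1/4)
j=7 picked index 7: u0 ∈ [-25/312, 1/8)
intersection: [19/312, 25/312)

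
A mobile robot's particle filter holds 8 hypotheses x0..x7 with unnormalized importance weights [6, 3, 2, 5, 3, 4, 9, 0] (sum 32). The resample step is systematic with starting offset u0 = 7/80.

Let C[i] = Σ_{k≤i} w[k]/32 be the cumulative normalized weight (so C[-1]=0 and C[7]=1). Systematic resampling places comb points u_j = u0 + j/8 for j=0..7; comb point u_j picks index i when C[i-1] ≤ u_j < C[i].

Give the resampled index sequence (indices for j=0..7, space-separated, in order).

0 1 2 3 4 5 6 6

C = [3/16, 9/32, 11/32, 1/2, 19/32, 23/32, 1, 1]
j=0: u_0=7/80 ∈ [0, 3/16) → index 0
j=1: u_1=17/80 ∈ [3/16, 9/32) → index 1
j=2: u_2=27/80 ∈ [9/32, 11/32) → index 2
j=3: u_3=37/80 ∈ [11/32, 1/2) → index 3
j=4: u_4=47/80 ∈ [1/2, 19/32) → index 4
j=5: u_5=57/80 ∈ [19/32, 23/32) → index 5
j=6: u_6=67/80 ∈ [23/32, 1) → index 6
j=7: u_7=77/80 ∈ [23/32, 1) → index 6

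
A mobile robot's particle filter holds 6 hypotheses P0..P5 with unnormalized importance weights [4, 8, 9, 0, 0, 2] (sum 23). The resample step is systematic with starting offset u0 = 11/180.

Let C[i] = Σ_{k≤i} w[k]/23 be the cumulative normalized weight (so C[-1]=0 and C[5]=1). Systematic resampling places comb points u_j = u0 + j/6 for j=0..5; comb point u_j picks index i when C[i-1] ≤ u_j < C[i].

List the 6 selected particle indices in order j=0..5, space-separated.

C = [4/23, 12/23, 21/23, 21/23, 21/23, 1]
j=0: u_0=11/180 ∈ [0, 4/23) → index 0
j=1: u_1=41/180 ∈ [4/23, 12/23) → index 1
j=2: u_2=71/180 ∈ [4/23, 12/23) → index 1
j=3: u_3=101/180 ∈ [12/23, 21/23) → index 2
j=4: u_4=131/180 ∈ [12/23, 21/23) → index 2
j=5: u_5=161/180 ∈ [12/23, 21/23) → index 2

0 1 1 2 2 2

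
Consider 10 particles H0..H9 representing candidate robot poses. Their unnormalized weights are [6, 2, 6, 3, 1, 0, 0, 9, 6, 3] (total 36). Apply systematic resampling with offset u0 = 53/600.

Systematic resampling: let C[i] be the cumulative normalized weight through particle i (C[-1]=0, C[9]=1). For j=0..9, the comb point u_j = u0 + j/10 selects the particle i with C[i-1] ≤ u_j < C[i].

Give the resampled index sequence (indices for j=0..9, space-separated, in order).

0 1 2 2 4 7 7 8 8 9

C = [1/6, 2/9, 7/18, 17/36, 1/2, 1/2, 1/2, 3/4, 11/12, 1]
j=0: u_0=53/600 ∈ [0, 1/6) → index 0
j=1: u_1=113/600 ∈ [1/6, 2/9) → index 1
j=2: u_2=173/600 ∈ [2/9, 7/18) → index 2
j=3: u_3=233/600 ∈ [2/9, 7/18) → index 2
j=4: u_4=293/600 ∈ [17/36, 1/2) → index 4
j=5: u_5=353/600 ∈ [1/2, 3/4) → index 7
j=6: u_6=413/600 ∈ [1/2, 3/4) → index 7
j=7: u_7=473/600 ∈ [3/4, 11/12) → index 8
j=8: u_8=533/600 ∈ [3/4, 11/12) → index 8
j=9: u_9=593/600 ∈ [11/12, 1) → index 9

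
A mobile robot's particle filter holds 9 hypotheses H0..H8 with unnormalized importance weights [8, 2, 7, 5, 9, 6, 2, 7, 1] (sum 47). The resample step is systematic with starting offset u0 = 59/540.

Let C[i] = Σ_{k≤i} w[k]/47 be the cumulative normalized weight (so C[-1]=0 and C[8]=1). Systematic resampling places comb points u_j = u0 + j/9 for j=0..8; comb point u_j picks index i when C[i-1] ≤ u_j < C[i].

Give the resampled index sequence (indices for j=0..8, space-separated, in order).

C = [8/47, 10/47, 17/47, 22/47, 31/47, 37/47, 39/47, 46/47, 1]
j=0: u_0=59/540 ∈ [0, 8/47) → index 0
j=1: u_1=119/540 ∈ [10/47, 17/47) → index 2
j=2: u_2=179/540 ∈ [10/47, 17/47) → index 2
j=3: u_3=239/540 ∈ [17/47, 22/47) → index 3
j=4: u_4=299/540 ∈ [22/47, 31/47) → index 4
j=5: u_5=359/540 ∈ [31/47, 37/47) → index 5
j=6: u_6=419/540 ∈ [31/47, 37/47) → index 5
j=7: u_7=479/540 ∈ [39/47, 46/47) → index 7
j=8: u_8=539/540 ∈ [46/47, 1) → index 8

0 2 2 3 4 5 5 7 8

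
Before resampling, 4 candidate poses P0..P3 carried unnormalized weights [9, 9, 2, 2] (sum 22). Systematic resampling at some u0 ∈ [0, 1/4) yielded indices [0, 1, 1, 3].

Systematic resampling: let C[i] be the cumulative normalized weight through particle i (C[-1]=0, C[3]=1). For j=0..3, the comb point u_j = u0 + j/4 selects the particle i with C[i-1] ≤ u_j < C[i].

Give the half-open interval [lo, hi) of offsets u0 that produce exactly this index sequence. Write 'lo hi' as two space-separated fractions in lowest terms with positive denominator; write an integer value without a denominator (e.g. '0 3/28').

C = [9/22, 9/11, 10/11, 1]
j=0 picked index 0: u0 ∈ [0, 9/22)
j=1 picked index 1: u0 ∈ [7/44, 25/44)
j=2 picked index 1: u0 ∈ [-1/11, 7/22)
j=3 picked index 3: u0 ∈ [7/44, 1/4)
intersection: [7/44, 1/4)

7/44 1/4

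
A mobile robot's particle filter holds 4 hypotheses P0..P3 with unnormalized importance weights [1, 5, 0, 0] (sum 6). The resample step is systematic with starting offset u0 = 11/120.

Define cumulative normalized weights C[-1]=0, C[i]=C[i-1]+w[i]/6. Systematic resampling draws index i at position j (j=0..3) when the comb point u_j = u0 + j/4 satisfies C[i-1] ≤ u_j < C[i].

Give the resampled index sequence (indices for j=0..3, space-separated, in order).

0 1 1 1

C = [1/6, 1, 1, 1]
j=0: u_0=11/120 ∈ [0, 1/6) → index 0
j=1: u_1=41/120 ∈ [1/6, 1) → index 1
j=2: u_2=71/120 ∈ [1/6, 1) → index 1
j=3: u_3=101/120 ∈ [1/6, 1) → index 1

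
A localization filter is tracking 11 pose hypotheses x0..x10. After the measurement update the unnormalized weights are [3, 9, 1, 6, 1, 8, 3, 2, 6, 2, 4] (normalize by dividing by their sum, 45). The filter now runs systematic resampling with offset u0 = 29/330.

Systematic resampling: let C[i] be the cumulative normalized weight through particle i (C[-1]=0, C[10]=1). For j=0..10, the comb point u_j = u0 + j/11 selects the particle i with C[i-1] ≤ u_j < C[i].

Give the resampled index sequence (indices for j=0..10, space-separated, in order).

C = [1/15, 4/15, 13/45, 19/45, 4/9, 28/45, 31/45, 11/15, 13/15, 41/45, 1]
j=0: u_0=29/330 ∈ [1/15, 4/15) → index 1
j=1: u_1=59/330 ∈ [1/15, 4/15) → index 1
j=2: u_2=89/330 ∈ [4/15, 13/45) → index 2
j=3: u_3=119/330 ∈ [13/45, 19/45) → index 3
j=4: u_4=149/330 ∈ [4/9, 28/45) → index 5
j=5: u_5=179/330 ∈ [4/9, 28/45) → index 5
j=6: u_6=19/30 ∈ [28/45, 31/45) → index 6
j=7: u_7=239/330 ∈ [31/45, 11/15) → index 7
j=8: u_8=269/330 ∈ [11/15, 13/15) → index 8
j=9: u_9=299/330 ∈ [13/15, 41/45) → index 9
j=10: u_10=329/330 ∈ [41/45, 1) → index 10

1 1 2 3 5 5 6 7 8 9 10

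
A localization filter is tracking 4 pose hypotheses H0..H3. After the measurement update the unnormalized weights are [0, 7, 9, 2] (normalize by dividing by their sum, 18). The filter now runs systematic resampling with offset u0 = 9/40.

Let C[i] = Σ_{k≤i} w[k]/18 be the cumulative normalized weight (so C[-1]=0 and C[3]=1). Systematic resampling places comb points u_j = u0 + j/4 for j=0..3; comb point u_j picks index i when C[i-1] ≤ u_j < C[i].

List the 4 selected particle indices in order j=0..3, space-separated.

1 2 2 3

C = [0, 7/18, 8/9, 1]
j=0: u_0=9/40 ∈ [0, 7/18) → index 1
j=1: u_1=19/40 ∈ [7/18, 8/9) → index 2
j=2: u_2=29/40 ∈ [7/18, 8/9) → index 2
j=3: u_3=39/40 ∈ [8/9, 1) → index 3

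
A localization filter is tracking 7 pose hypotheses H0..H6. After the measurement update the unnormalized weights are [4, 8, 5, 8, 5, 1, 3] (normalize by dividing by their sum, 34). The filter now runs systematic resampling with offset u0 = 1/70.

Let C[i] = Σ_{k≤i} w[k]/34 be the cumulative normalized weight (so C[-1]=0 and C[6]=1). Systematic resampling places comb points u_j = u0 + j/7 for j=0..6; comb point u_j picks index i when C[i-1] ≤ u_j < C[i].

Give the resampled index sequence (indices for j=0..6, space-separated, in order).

0 1 1 2 3 3 4

C = [2/17, 6/17, 1/2, 25/34, 15/17, 31/34, 1]
j=0: u_0=1/70 ∈ [0, 2/17) → index 0
j=1: u_1=11/70 ∈ [2/17, 6/17) → index 1
j=2: u_2=3/10 ∈ [2/17, 6/17) → index 1
j=3: u_3=31/70 ∈ [6/17, 1/2) → index 2
j=4: u_4=41/70 ∈ [1/2, 25/34) → index 3
j=5: u_5=51/70 ∈ [1/2, 25/34) → index 3
j=6: u_6=61/70 ∈ [25/34, 15/17) → index 4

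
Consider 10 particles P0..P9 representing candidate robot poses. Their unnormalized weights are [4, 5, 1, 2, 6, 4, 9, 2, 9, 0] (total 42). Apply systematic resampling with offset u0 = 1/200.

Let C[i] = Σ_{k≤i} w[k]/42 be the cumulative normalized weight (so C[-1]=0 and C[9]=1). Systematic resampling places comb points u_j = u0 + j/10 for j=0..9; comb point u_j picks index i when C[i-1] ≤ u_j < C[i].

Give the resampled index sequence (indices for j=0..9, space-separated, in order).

0 1 1 4 4 5 6 6 8 8

C = [2/21, 3/14, 5/21, 2/7, 3/7, 11/21, 31/42, 11/14, 1, 1]
j=0: u_0=1/200 ∈ [0, 2/21) → index 0
j=1: u_1=21/200 ∈ [2/21, 3/14) → index 1
j=2: u_2=41/200 ∈ [2/21, 3/14) → index 1
j=3: u_3=61/200 ∈ [2/7, 3/7) → index 4
j=4: u_4=81/200 ∈ [2/7, 3/7) → index 4
j=5: u_5=101/200 ∈ [3/7, 11/21) → index 5
j=6: u_6=121/200 ∈ [11/21, 31/42) → index 6
j=7: u_7=141/200 ∈ [11/21, 31/42) → index 6
j=8: u_8=161/200 ∈ [11/14, 1) → index 8
j=9: u_9=181/200 ∈ [11/14, 1) → index 8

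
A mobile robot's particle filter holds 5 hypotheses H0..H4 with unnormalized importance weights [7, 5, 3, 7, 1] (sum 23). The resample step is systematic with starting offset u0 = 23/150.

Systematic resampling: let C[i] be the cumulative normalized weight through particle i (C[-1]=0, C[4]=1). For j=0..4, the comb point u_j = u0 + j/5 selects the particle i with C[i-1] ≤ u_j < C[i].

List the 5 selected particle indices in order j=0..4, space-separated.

0 1 2 3 3

C = [7/23, 12/23, 15/23, 22/23, 1]
j=0: u_0=23/150 ∈ [0, 7/23) → index 0
j=1: u_1=53/150 ∈ [7/23, 12/23) → index 1
j=2: u_2=83/150 ∈ [12/23, 15/23) → index 2
j=3: u_3=113/150 ∈ [15/23, 22/23) → index 3
j=4: u_4=143/150 ∈ [15/23, 22/23) → index 3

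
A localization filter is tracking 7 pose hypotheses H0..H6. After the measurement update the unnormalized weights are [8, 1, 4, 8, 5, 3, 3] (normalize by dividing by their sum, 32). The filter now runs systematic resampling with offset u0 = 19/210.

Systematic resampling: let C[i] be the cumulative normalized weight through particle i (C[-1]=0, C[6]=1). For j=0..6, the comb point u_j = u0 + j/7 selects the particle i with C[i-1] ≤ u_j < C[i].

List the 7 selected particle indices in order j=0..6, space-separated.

0 0 2 3 4 4 6

C = [1/4, 9/32, 13/32, 21/32, 13/16, 29/32, 1]
j=0: u_0=19/210 ∈ [0, 1/4) → index 0
j=1: u_1=7/30 ∈ [0, 1/4) → index 0
j=2: u_2=79/210 ∈ [9/32, 13/32) → index 2
j=3: u_3=109/210 ∈ [13/32, 21/32) → index 3
j=4: u_4=139/210 ∈ [21/32, 13/16) → index 4
j=5: u_5=169/210 ∈ [21/32, 13/16) → index 4
j=6: u_6=199/210 ∈ [29/32, 1) → index 6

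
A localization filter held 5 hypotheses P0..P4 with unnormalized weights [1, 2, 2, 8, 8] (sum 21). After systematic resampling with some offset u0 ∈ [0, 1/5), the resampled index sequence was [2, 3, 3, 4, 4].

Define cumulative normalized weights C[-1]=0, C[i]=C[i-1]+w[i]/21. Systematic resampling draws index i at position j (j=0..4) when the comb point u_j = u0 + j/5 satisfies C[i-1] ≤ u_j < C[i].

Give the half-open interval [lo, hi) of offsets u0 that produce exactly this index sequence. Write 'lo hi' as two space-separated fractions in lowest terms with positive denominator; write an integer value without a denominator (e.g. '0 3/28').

C = [1/21, 1/7, 5/21, 13/21, 1]
j=0 picked index 2: u0 ∈ [1/7, 5/21)
j=1 picked index 3: u0 ∈ [4/105, 44/105)
j=2 picked index 3: u0 ∈ [-17/105, 23/105)
j=3 picked index 4: u0 ∈ [2/105, 2/5)
j=4 picked index 4: u0 ∈ [-19/105, 1/5)
intersection: [1/7, 1/5)

1/7 1/5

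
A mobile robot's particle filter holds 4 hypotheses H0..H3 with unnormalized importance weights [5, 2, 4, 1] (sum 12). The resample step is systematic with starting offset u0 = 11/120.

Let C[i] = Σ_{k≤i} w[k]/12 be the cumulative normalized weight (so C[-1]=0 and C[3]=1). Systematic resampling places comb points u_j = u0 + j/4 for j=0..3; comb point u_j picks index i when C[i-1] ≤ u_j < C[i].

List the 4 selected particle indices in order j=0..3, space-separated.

0 0 2 2

C = [5/12, 7/12, 11/12, 1]
j=0: u_0=11/120 ∈ [0, 5/12) → index 0
j=1: u_1=41/120 ∈ [0, 5/12) → index 0
j=2: u_2=71/120 ∈ [7/12, 11/12) → index 2
j=3: u_3=101/120 ∈ [7/12, 11/12) → index 2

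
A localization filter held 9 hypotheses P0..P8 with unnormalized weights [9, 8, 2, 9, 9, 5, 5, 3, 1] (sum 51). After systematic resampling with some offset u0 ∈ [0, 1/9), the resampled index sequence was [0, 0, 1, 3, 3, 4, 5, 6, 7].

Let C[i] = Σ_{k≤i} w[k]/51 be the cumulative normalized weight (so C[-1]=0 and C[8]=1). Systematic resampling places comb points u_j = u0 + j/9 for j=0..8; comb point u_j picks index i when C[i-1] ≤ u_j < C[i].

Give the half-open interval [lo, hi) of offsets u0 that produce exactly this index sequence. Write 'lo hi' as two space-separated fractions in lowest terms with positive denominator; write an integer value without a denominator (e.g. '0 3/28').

1/17 10/153

C = [3/17, 1/3, 19/51, 28/51, 37/51, 14/17, 47/51, 50/51, 1]
j=0 picked index 0: u0 ∈ [0, 3/17)
j=1 picked index 0: u0 ∈ [-1/9, 10/153)
j=2 picked index 1: u0 ∈ [-7/153, 1/9)
j=3 picked index 3: u0 ∈ [2/51, 11/51)
j=4 picked index 3: u0 ∈ [-11/153, 16/153)
j=5 picked index 4: u0 ∈ [-1/153, 26/153)
j=6 picked index 5: u0 ∈ [1/17, 8/51)
j=7 picked index 6: u0 ∈ [7/153, 22/153)
j=8 picked index 7: u0 ∈ [5/153, 14/153)
intersection: [1/17, 10/153)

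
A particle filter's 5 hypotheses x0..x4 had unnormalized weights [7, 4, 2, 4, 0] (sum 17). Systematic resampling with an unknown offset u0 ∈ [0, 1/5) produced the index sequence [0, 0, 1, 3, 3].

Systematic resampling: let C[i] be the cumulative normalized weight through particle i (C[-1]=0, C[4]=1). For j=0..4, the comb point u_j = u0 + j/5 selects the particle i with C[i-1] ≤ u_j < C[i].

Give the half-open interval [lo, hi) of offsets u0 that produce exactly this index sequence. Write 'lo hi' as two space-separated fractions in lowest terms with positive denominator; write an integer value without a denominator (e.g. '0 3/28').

C = [7/17, 11/17, 13/17, 1, 1]
j=0 picked index 0: u0 ∈ [0, 7/17)
j=1 picked index 0: u0 ∈ [-1/5, 18/85)
j=2 picked index 1: u0 ∈ [1/85, 21/85)
j=3 picked index 3: u0 ∈ [14/85, 2/5)
j=4 picked index 3: u0 ∈ [-3/85, 1/5)
intersection: [14/85, 1/5)

14/85 1/5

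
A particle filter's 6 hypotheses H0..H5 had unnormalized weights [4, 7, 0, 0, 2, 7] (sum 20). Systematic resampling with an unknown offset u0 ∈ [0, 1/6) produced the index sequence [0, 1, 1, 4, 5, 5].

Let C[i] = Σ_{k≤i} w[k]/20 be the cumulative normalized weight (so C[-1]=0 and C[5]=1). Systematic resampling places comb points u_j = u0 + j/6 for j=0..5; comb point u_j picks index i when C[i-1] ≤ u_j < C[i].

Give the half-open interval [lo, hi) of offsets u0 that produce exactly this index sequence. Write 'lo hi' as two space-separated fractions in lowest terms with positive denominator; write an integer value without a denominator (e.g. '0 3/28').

1/20 3/20

C = [1/5, 11/20, 11/20, 11/20, 13/20, 1]
j=0 picked index 0: u0 ∈ [0, 1/5)
j=1 picked index 1: u0 ∈ [1/30, 23/60)
j=2 picked index 1: u0 ∈ [-2/15, 13/60)
j=3 picked index 4: u0 ∈ [1/20, 3/20)
j=4 picked index 5: u0 ∈ [-1/60, 1/3)
j=5 picked index 5: u0 ∈ [-11/60, 1/6)
intersection: [1/20, 3/20)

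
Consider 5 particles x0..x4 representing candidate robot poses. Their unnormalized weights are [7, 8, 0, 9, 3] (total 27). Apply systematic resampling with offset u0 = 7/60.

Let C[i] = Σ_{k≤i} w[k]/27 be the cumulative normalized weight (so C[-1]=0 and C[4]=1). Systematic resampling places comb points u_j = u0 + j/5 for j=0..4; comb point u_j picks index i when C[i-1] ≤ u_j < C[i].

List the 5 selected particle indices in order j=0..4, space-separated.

C = [7/27, 5/9, 5/9, 8/9, 1]
j=0: u_0=7/60 ∈ [0, 7/27) → index 0
j=1: u_1=19/60 ∈ [7/27, 5/9) → index 1
j=2: u_2=31/60 ∈ [7/27, 5/9) → index 1
j=3: u_3=43/60 ∈ [5/9, 8/9) → index 3
j=4: u_4=11/12 ∈ [8/9, 1) → index 4

0 1 1 3 4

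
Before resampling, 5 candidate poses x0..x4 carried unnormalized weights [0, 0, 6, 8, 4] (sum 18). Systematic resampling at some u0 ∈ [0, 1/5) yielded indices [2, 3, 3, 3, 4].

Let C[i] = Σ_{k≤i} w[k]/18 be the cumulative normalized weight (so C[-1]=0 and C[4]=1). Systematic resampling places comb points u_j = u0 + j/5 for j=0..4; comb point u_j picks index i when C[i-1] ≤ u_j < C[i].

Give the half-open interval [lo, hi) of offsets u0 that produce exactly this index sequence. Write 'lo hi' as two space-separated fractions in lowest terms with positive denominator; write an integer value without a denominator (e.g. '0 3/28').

C = [0, 0, 1/3, 7/9, 1]
j=0 picked index 2: u0 ∈ [0, 1/3)
j=1 picked index 3: u0 ∈ [2/15, 26/45)
j=2 picked index 3: u0 ∈ [-1/15, 17/45)
j=3 picked index 3: u0 ∈ [-4/15, 8/45)
j=4 picked index 4: u0 ∈ [-1/45, 1/5)
intersection: [2/15, 8/45)

2/15 8/45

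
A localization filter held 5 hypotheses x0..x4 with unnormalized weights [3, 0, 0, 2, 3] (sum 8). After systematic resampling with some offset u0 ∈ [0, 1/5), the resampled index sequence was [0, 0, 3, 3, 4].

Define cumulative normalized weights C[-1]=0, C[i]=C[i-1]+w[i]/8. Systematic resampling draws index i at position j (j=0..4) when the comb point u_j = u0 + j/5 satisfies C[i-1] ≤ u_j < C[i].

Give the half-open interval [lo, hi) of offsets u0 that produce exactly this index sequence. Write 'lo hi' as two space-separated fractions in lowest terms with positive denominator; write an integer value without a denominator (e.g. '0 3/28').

C = [3/8, 3/8, 3/8, 5/8, 1]
j=0 picked index 0: u0 ∈ [0, 3/8)
j=1 picked index 0: u0 ∈ [-1/5, 7/40)
j=2 picked index 3: u0 ∈ [-1/40, 9/40)
j=3 picked index 3: u0 ∈ [-9/40, 1/40)
j=4 picked index 4: u0 ∈ [-7/40, 1/5)
intersection: [0, 1/40)

0 1/40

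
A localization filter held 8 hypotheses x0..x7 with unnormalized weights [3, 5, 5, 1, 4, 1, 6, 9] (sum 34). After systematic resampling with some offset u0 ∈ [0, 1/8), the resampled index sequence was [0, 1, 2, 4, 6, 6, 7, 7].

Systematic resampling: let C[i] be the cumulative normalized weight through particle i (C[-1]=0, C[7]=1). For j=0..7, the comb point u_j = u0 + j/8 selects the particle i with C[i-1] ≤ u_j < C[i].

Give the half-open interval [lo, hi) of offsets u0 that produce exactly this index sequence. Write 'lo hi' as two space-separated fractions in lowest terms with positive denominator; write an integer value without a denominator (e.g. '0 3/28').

1/17 3/34

C = [3/34, 4/17, 13/34, 7/17, 9/17, 19/34, 25/34, 1]
j=0 picked index 0: u0 ∈ [0, 3/34)
j=1 picked index 1: u0 ∈ [-5/136, 15/136)
j=2 picked index 2: u0 ∈ [-1/68, 9/68)
j=3 picked index 4: u0 ∈ [5/136, 21/136)
j=4 picked index 6: u0 ∈ [1/17, 4/17)
j=5 picked index 6: u0 ∈ [-9/136, 15/136)
j=6 picked index 7: u0 ∈ [-1/68, 1/4)
j=7 picked index 7: u0 ∈ [-19/136, 1/8)
intersection: [1/17, 3/34)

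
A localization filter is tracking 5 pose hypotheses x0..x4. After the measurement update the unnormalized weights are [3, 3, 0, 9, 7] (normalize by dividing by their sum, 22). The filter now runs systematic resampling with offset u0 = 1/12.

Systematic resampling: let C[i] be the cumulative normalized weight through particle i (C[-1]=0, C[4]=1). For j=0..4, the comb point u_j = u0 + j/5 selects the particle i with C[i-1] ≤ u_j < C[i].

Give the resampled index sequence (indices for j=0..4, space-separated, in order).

C = [3/22, 3/11, 3/11, 15/22, 1]
j=0: u_0=1/12 ∈ [0, 3/22) → index 0
j=1: u_1=17/60 ∈ [3/11, 15/22) → index 3
j=2: u_2=29/60 ∈ [3/11, 15/22) → index 3
j=3: u_3=41/60 ∈ [15/22, 1) → index 4
j=4: u_4=53/60 ∈ [15/22, 1) → index 4

0 3 3 4 4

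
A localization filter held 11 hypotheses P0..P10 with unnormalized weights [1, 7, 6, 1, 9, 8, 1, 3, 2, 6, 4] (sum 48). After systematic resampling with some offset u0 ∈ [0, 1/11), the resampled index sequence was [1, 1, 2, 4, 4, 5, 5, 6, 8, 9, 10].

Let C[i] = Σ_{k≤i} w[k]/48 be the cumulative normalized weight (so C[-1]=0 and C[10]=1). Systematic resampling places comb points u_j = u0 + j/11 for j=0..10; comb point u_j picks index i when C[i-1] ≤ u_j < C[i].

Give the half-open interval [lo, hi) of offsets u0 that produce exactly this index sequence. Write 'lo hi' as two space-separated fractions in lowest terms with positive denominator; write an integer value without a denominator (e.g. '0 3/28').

1/22 9/176

C = [1/48, 1/6, 7/24, 5/16, 1/2, 2/3, 11/16, 3/4, 19/24, 11/12, 1]
j=0 picked index 1: u0 ∈ [1/48, 1/6)
j=1 picked index 1: u0 ∈ [-37/528, 5/66)
j=2 picked index 2: u0 ∈ [-1/66, 29/264)
j=3 picked index 4: u0 ∈ [7/176, 5/22)
j=4 picked index 4: u0 ∈ [-9/176, 3/22)
j=5 picked index 5: u0 ∈ [1/22, 7/33)
j=6 picked index 5: u0 ∈ [-1/22, 4/33)
j=7 picked index 6: u0 ∈ [1/33, 9/176)
j=8 picked index 8: u0 ∈ [1/44, 17/264)
j=9 picked index 9: u0 ∈ [-7/264, 13/132)
j=10 picked index 10: u0 ∈ [1/132, 1/11)
intersection: [1/22, 9/176)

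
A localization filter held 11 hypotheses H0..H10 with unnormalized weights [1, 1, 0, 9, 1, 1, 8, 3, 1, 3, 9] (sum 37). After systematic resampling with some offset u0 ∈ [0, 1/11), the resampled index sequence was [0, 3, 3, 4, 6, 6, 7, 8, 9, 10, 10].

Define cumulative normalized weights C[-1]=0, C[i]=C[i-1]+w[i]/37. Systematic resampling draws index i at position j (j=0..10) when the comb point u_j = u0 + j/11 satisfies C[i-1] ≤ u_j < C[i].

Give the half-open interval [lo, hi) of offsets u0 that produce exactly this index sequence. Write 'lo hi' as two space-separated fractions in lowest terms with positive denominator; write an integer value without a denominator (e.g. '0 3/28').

C = [1/37, 2/37, 2/37, 11/37, 12/37, 13/37, 21/37, 24/37, 25/37, 28/37, 1]
j=0 picked index 0: u0 ∈ [0, 1/37)
j=1 picked index 3: u0 ∈ [-15/407, 84/407)
j=2 picked index 3: u0 ∈ [-52/407, 47/407)
j=3 picked index 4: u0 ∈ [10/407, 21/407)
j=4 picked index 6: u0 ∈ [-5/407, 83/407)
j=5 picked index 6: u0 ∈ [-42/407, 46/407)
j=6 picked index 7: u0 ∈ [9/407, 42/407)
j=7 picked index 8: u0 ∈ [5/407, 16/407)
j=8 picked index 9: u0 ∈ [-21/407, 12/407)
j=9 picked index 10: u0 ∈ [-25/407, 2/11)
j=10 picked index 10: u0 ∈ [-62/407, 1/11)
intersection: [10/407, 1/37)

10/407 1/37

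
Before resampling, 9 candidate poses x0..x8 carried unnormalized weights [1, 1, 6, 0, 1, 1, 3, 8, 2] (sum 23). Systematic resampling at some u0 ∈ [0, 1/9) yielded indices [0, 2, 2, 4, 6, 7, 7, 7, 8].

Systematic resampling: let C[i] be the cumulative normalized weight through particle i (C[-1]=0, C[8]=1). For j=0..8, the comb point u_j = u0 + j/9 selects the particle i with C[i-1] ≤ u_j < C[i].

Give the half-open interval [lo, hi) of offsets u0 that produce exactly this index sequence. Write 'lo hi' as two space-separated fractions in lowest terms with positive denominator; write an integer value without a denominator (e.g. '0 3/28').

5/207 1/23

C = [1/23, 2/23, 8/23, 8/23, 9/23, 10/23, 13/23, 21/23, 1]
j=0 picked index 0: u0 ∈ [0, 1/23)
j=1 picked index 2: u0 ∈ [-5/207, 49/207)
j=2 picked index 2: u0 ∈ [-28/207, 26/207)
j=3 picked index 4: u0 ∈ [1/69, 4/69)
j=4 picked index 6: u0 ∈ [-2/207, 25/207)
j=5 picked index 7: u0 ∈ [2/207, 74/207)
j=6 picked index 7: u0 ∈ [-7/69, 17/69)
j=7 picked index 7: u0 ∈ [-44/207, 28/207)
j=8 picked index 8: u0 ∈ [5/207, 1/9)
intersection: [5/207, 1/23)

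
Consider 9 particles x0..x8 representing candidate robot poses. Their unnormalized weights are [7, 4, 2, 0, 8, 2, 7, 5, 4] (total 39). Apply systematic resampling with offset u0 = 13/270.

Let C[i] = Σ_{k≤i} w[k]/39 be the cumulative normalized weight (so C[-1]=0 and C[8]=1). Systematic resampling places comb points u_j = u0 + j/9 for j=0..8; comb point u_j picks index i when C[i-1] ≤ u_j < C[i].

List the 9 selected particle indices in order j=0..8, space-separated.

0 0 1 4 4 6 6 7 8

C = [7/39, 11/39, 1/3, 1/3, 7/13, 23/39, 10/13, 35/39, 1]
j=0: u_0=13/270 ∈ [0, 7/39) → index 0
j=1: u_1=43/270 ∈ [0, 7/39) → index 0
j=2: u_2=73/270 ∈ [7/39, 11/39) → index 1
j=3: u_3=103/270 ∈ [1/3, 7/13) → index 4
j=4: u_4=133/270 ∈ [1/3, 7/13) → index 4
j=5: u_5=163/270 ∈ [23/39, 10/13) → index 6
j=6: u_6=193/270 ∈ [23/39, 10/13) → index 6
j=7: u_7=223/270 ∈ [10/13, 35/39) → index 7
j=8: u_8=253/270 ∈ [35/39, 1) → index 8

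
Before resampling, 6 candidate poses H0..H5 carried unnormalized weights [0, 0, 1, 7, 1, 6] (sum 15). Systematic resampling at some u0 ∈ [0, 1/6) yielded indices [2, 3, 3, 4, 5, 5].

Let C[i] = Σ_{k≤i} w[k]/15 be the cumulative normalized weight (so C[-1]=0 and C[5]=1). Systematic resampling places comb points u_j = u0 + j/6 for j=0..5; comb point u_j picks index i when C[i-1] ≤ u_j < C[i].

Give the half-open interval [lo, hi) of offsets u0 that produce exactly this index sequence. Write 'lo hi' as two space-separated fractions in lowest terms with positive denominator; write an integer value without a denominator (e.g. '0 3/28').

1/30 1/15

C = [0, 0, 1/15, 8/15, 3/5, 1]
j=0 picked index 2: u0 ∈ [0, 1/15)
j=1 picked index 3: u0 ∈ [-1/10, 11/30)
j=2 picked index 3: u0 ∈ [-4/15, 1/5)
j=3 picked index 4: u0 ∈ [1/30, 1/10)
j=4 picked index 5: u0 ∈ [-1/15, 1/3)
j=5 picked index 5: u0 ∈ [-7/30, 1/6)
intersection: [1/30, 1/15)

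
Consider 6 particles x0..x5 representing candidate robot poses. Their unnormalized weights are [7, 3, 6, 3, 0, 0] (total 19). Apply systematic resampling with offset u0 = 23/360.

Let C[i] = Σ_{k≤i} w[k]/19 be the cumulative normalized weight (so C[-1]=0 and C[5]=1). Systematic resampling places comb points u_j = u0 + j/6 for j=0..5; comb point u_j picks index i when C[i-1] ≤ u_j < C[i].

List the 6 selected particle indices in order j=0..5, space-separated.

0 0 1 2 2 3

C = [7/19, 10/19, 16/19, 1, 1, 1]
j=0: u_0=23/360 ∈ [0, 7/19) → index 0
j=1: u_1=83/360 ∈ [0, 7/19) → index 0
j=2: u_2=143/360 ∈ [7/19, 10/19) → index 1
j=3: u_3=203/360 ∈ [10/19, 16/19) → index 2
j=4: u_4=263/360 ∈ [10/19, 16/19) → index 2
j=5: u_5=323/360 ∈ [16/19, 1) → index 3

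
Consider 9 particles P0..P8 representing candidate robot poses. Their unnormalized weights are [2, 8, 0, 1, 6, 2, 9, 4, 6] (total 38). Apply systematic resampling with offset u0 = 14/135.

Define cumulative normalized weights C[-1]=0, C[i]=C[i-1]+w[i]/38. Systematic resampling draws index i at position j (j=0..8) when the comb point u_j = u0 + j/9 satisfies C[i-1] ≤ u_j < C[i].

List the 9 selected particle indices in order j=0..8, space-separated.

1 1 4 4 6 6 7 8 8

C = [1/19, 5/19, 5/19, 11/38, 17/38, 1/2, 14/19, 16/19, 1]
j=0: u_0=14/135 ∈ [1/19, 5/19) → index 1
j=1: u_1=29/135 ∈ [1/19, 5/19) → index 1
j=2: u_2=44/135 ∈ [11/38, 17/38) → index 4
j=3: u_3=59/135 ∈ [11/38, 17/38) → index 4
j=4: u_4=74/135 ∈ [1/2, 14/19) → index 6
j=5: u_5=89/135 ∈ [1/2, 14/19) → index 6
j=6: u_6=104/135 ∈ [14/19, 16/19) → index 7
j=7: u_7=119/135 ∈ [16/19, 1) → index 8
j=8: u_8=134/135 ∈ [16/19, 1) → index 8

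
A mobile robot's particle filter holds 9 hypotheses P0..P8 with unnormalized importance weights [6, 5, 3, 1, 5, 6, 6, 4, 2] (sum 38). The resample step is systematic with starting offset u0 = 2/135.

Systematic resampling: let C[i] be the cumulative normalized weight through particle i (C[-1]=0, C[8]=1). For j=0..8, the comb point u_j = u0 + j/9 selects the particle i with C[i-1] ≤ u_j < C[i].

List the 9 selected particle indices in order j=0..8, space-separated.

0 0 1 2 4 5 5 6 7

C = [3/19, 11/38, 7/19, 15/38, 10/19, 13/19, 16/19, 18/19, 1]
j=0: u_0=2/135 ∈ [0, 3/19) → index 0
j=1: u_1=17/135 ∈ [0, 3/19) → index 0
j=2: u_2=32/135 ∈ [3/19, 11/38) → index 1
j=3: u_3=47/135 ∈ [11/38, 7/19) → index 2
j=4: u_4=62/135 ∈ [15/38, 10/19) → index 4
j=5: u_5=77/135 ∈ [10/19, 13/19) → index 5
j=6: u_6=92/135 ∈ [10/19, 13/19) → index 5
j=7: u_7=107/135 ∈ [13/19, 16/19) → index 6
j=8: u_8=122/135 ∈ [16/19, 18/19) → index 7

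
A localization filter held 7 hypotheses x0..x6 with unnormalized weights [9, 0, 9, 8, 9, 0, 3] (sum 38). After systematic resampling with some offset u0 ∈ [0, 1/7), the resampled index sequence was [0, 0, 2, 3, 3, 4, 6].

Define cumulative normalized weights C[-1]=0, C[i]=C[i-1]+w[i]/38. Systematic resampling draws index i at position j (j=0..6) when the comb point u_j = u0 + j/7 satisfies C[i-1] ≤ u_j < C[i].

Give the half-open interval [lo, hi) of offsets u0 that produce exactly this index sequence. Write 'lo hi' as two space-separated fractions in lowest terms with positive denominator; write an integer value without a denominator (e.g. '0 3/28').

C = [9/38, 9/38, 9/19, 13/19, 35/38, 35/38, 1]
j=0 picked index 0: u0 ∈ [0, 9/38)
j=1 picked index 0: u0 ∈ [-1/7, 25/266)
j=2 picked index 2: u0 ∈ [-13/266, 25/133)
j=3 picked index 3: u0 ∈ [6/133, 34/133)
j=4 picked index 3: u0 ∈ [-13/133, 15/133)
j=5 picked index 4: u0 ∈ [-4/133, 55/266)
j=6 picked index 6: u0 ∈ [17/266, 1/7)
intersection: [17/266, 25/266)

17/266 25/266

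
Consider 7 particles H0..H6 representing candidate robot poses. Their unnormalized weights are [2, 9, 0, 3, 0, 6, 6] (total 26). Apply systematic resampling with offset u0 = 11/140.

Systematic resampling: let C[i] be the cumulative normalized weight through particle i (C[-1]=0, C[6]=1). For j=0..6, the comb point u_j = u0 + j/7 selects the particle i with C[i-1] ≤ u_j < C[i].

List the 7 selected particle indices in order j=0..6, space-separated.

C = [1/13, 11/26, 11/26, 7/13, 7/13, 10/13, 1]
j=0: u_0=11/140 ∈ [1/13, 11/26) → index 1
j=1: u_1=31/140 ∈ [1/13, 11/26) → index 1
j=2: u_2=51/140 ∈ [1/13, 11/26) → index 1
j=3: u_3=71/140 ∈ [11/26, 7/13) → index 3
j=4: u_4=13/20 ∈ [7/13, 10/13) → index 5
j=5: u_5=111/140 ∈ [10/13, 1) → index 6
j=6: u_6=131/140 ∈ [10/13, 1) → index 6

1 1 1 3 5 6 6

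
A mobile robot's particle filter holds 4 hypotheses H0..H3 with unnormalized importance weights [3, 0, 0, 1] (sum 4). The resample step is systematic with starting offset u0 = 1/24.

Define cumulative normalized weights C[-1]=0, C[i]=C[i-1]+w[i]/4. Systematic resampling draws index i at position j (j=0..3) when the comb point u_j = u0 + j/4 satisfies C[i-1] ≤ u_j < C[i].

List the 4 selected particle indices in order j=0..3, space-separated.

0 0 0 3

C = [3/4, 3/4, 3/4, 1]
j=0: u_0=1/24 ∈ [0, 3/4) → index 0
j=1: u_1=7/24 ∈ [0, 3/4) → index 0
j=2: u_2=13/24 ∈ [0, 3/4) → index 0
j=3: u_3=19/24 ∈ [3/4, 1) → index 3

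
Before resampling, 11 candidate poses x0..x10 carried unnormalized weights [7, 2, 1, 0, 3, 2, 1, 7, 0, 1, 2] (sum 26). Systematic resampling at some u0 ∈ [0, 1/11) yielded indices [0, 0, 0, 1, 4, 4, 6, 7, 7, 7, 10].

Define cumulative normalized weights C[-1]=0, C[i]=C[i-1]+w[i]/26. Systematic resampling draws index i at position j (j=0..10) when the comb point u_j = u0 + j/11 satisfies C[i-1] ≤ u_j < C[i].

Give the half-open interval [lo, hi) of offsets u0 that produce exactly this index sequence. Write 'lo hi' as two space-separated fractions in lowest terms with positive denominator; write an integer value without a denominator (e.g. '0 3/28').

C = [7/26, 9/26, 5/13, 5/13, 1/2, 15/26, 8/13, 23/26, 23/26, 12/13, 1]
j=0 picked index 0: u0 ∈ [0, 7/26)
j=1 picked index 0: u0 ∈ [-1/11, 51/286)
j=2 picked index 0: u0 ∈ [-2/11, 25/286)
j=3 picked index 1: u0 ∈ [-1/286, 21/286)
j=4 picked index 4: u0 ∈ [3/143, 3/22)
j=5 picked index 4: u0 ∈ [-10/143, 1/22)
j=6 picked index 6: u0 ∈ [9/286, 10/143)
j=7 picked index 7: u0 ∈ [-3/143, 71/286)
j=8 picked index 7: u0 ∈ [-16/143, 45/286)
j=9 picked index 7: u0 ∈ [-29/143, 19/286)
j=10 picked index 10: u0 ∈ [2/143, 1/11)
intersection: [9/286, 1/22)

9/286 1/22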